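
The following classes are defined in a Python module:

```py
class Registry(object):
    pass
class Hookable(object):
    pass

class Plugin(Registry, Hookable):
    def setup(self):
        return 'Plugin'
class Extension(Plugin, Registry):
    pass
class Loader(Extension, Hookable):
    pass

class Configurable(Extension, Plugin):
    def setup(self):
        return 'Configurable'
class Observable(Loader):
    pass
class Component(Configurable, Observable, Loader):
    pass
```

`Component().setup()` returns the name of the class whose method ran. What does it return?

L[Component] = Component + merge(L[Configurable], L[Observable], L[Loader], [Configurable Observable Loader])
  take Configurable:  [Configurable Extension Plugin Registry Hookable object] + [Observable Loader Extension Plugin Registry Hookable object] + [Loader Extension Plugin Registry Hookable object] + [Configurable Observable Loader]
  take Observable:  [Extension Plugin Registry Hookable object] + [Observable Loader Extension Plugin Registry Hookable object] + [Loader Extension Plugin Registry Hookable object] + [Observable Loader]
  take Loader:  [Extension Plugin Registry Hookable object] + [Loader Extension Plugin Registry Hookable object] + [Loader Extension Plugin Registry Hookable object] + [Loader]
  take Extension:  [Extension Plugin Registry Hookable object] + [Extension Plugin Registry Hookable object] + [Extension Plugin Registry Hookable object]
  take Plugin:  [Plugin Registry Hookable object] + [Plugin Registry Hookable object] + [Plugin Registry Hookable object]
  take Registry:  [Registry Hookable object] + [Registry Hookable object] + [Registry Hookable object]
  take Hookable:  [Hookable object] + [Hookable object] + [Hookable object]
  take object:  [object] + [object] + [object]
MRO: Component Configurable Observable Loader Extension Plugin Registry Hookable object
setup is defined in: Configurable, Plugin. First along the MRO is Configurable.

Configurable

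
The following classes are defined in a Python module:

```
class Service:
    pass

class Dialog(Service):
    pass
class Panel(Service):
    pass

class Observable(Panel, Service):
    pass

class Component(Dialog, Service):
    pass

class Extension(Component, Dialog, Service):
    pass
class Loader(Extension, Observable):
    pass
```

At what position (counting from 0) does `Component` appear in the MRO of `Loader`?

L[Loader] = Loader + merge(L[Extension], L[Observable], [Extension Observable])
  take Extension:  [Extension Component Dialog Service object] + [Observable Panel Service object] + [Extension Observable]
  take Component:  [Component Dialog Service object] + [Observable Panel Service object] + [Observable]
  take Dialog:  [Dialog Service object] + [Observable Panel Service object] + [Observable]
  take Observable:  [Service object] + [Observable Panel Service object] + [Observable]
  take Panel:  [Service object] + [Panel Service object]
  take Service:  [Service object] + [Service object]
  take object:  [object] + [object]
MRO: Loader Extension Component Dialog Observable Panel Service object
Component sits at index 2.

2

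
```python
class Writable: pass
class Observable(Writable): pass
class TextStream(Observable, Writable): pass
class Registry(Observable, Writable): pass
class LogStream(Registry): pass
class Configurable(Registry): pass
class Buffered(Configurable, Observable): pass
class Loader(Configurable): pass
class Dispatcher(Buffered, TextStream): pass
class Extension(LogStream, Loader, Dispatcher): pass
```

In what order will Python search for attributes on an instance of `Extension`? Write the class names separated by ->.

Extension -> LogStream -> Loader -> Dispatcher -> Buffered -> Configurable -> Registry -> TextStream -> Observable -> Writable -> object

L[Extension] = Extension + merge(L[LogStream], L[Loader], L[Dispatcher], [LogStream Loader Dispatcher])
  take LogStream:  [LogStream Registry Observable Writable object] + [Loader Configurable Registry Observable Writable object] + [Dispatcher Buffered Configurable Registry TextStream Observable Writable object] + [LogStream Loader Dispatcher]
  take Loader:  [Registry Observable Writable object] + [Loader Configurable Registry Observable Writable object] + [Dispatcher Buffered Configurable Registry TextStream Observable Writable object] + [Loader Dispatcher]
  take Dispatcher:  [Registry Observable Writable object] + [Configurable Registry Observable Writable object] + [Dispatcher Buffered Configurable Registry TextStream Observable Writable object] + [Dispatcher]
  take Buffered:  [Registry Observable Writable object] + [Configurable Registry Observable Writable object] + [Buffered Configurable Registry TextStream Observable Writable object]
  take Configurable:  [Registry Observable Writable object] + [Configurable Registry Observable Writable object] + [Configurable Registry TextStream Observable Writable object]
  take Registry:  [Registry Observable Writable object] + [Registry Observable Writable object] + [Registry TextStream Observable Writable object]
  take TextStream:  [Observable Writable object] + [Observable Writable object] + [TextStream Observable Writable object]
  take Observable:  [Observable Writable object] + [Observable Writable object] + [Observable Writable object]
  take Writable:  [Writable object] + [Writable object] + [Writable object]
  take object:  [object] + [object] + [object]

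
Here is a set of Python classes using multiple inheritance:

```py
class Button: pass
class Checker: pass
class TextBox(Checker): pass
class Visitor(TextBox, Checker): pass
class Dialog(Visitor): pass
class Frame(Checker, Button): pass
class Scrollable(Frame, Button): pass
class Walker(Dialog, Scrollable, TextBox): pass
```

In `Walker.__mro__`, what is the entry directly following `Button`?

object

L[Walker] = Walker + merge(L[Dialog], L[Scrollable], L[TextBox], [Dialog Scrollable TextBox])
  take Dialog:  [Dialog Visitor TextBox Checker object] + [Scrollable Frame Checker Button object] + [TextBox Checker object] + [Dialog Scrollable TextBox]
  take Visitor:  [Visitor TextBox Checker object] + [Scrollable Frame Checker Button object] + [TextBox Checker object] + [Scrollable TextBox]
  take Scrollable:  [TextBox Checker object] + [Scrollable Frame Checker Button object] + [TextBox Checker object] + [Scrollable TextBox]
  take TextBox:  [TextBox Checker object] + [Frame Checker Button object] + [TextBox Checker object] + [TextBox]
  take Frame:  [Checker object] + [Frame Checker Button object] + [Checker object]
  take Checker:  [Checker object] + [Checker Button object] + [Checker object]
  take Button:  [object] + [Button object] + [object]
  take object:  [object] + [object] + [object]
MRO: Walker Dialog Visitor Scrollable TextBox Frame Checker Button object
Button is at position 7; next is object.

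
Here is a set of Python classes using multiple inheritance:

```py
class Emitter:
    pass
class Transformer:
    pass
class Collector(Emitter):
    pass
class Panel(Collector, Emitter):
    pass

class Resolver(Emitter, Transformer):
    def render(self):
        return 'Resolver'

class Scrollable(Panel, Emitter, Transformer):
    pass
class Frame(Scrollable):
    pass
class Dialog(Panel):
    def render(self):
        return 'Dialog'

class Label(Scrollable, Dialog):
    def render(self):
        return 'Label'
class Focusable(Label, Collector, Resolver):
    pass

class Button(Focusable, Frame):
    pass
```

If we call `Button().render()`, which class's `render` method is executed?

L[Button] = Button + merge(L[Focusable], L[Frame], [Focusable Frame])
  take Focusable:  [Focusable Label Scrollable Dialog Panel Collector Resolver Emitter Transformer object] + [Frame Scrollable Panel Collector Emitter Transformer object] + [Focusable Frame]
  take Label:  [Label Scrollable Dialog Panel Collector Resolver Emitter Transformer object] + [Frame Scrollable Panel Collector Emitter Transformer object] + [Frame]
  take Frame:  [Scrollable Dialog Panel Collector Resolver Emitter Transformer object] + [Frame Scrollable Panel Collector Emitter Transformer object] + [Frame]
  take Scrollable:  [Scrollable Dialog Panel Collector Resolver Emitter Transformer object] + [Scrollable Panel Collector Emitter Transformer object]
  take Dialog:  [Dialog Panel Collector Resolver Emitter Transformer object] + [Panel Collector Emitter Transformer object]
  take Panel:  [Panel Collector Resolver Emitter Transformer object] + [Panel Collector Emitter Transformer object]
  take Collector:  [Collector Resolver Emitter Transformer object] + [Collector Emitter Transformer object]
  take Resolver:  [Resolver Emitter Transformer object] + [Emitter Transformer object]
  take Emitter:  [Emitter Transformer object] + [Emitter Transformer object]
  take Transformer:  [Transformer object] + [Transformer object]
  take object:  [object] + [object]
MRO: Button Focusable Label Frame Scrollable Dialog Panel Collector Resolver Emitter Transformer object
render is defined in: Dialog, Label, Resolver. First along the MRO is Label.

Label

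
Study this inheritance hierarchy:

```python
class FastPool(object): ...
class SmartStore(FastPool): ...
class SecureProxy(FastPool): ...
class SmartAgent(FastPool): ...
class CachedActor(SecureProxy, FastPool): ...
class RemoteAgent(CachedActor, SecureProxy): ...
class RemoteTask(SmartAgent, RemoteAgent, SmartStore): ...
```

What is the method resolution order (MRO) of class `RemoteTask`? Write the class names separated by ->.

RemoteTask -> SmartAgent -> RemoteAgent -> CachedActor -> SecureProxy -> SmartStore -> FastPool -> object

L[RemoteTask] = RemoteTask + merge(L[SmartAgent], L[RemoteAgent], L[SmartStore], [SmartAgent RemoteAgent SmartStore])
  take SmartAgent:  [SmartAgent FastPool object] + [RemoteAgent CachedActor SecureProxy FastPool object] + [SmartStore FastPool object] + [SmartAgent RemoteAgent SmartStore]
  take RemoteAgent:  [FastPool object] + [RemoteAgent CachedActor SecureProxy FastPool object] + [SmartStore FastPool object] + [RemoteAgent SmartStore]
  take CachedActor:  [FastPool object] + [CachedActor SecureProxy FastPool object] + [SmartStore FastPool object] + [SmartStore]
  take SecureProxy:  [FastPool object] + [SecureProxy FastPool object] + [SmartStore FastPool object] + [SmartStore]
  take SmartStore:  [FastPool object] + [FastPool object] + [SmartStore FastPool object] + [SmartStore]
  take FastPool:  [FastPool object] + [FastPool object] + [FastPool object]
  take object:  [object] + [object] + [object]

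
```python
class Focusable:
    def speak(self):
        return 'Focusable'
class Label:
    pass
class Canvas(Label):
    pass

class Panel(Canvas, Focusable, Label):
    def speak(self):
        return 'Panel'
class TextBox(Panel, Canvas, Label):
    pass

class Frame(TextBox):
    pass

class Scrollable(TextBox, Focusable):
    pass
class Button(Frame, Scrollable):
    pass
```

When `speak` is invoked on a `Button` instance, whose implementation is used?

Panel

L[Button] = Button + merge(L[Frame], L[Scrollable], [Frame Scrollable])
  take Frame:  [Frame TextBox Panel Canvas Focusable Label object] + [Scrollable TextBox Panel Canvas Focusable Label object] + [Frame Scrollable]
  take Scrollable:  [TextBox Panel Canvas Focusable Label object] + [Scrollable TextBox Panel Canvas Focusable Label object] + [Scrollable]
  take TextBox:  [TextBox Panel Canvas Focusable Label object] + [TextBox Panel Canvas Focusable Label object]
  take Panel:  [Panel Canvas Focusable Label object] + [Panel Canvas Focusable Label object]
  take Canvas:  [Canvas Focusable Label object] + [Canvas Focusable Label object]
  take Focusable:  [Focusable Label object] + [Focusable Label object]
  take Label:  [Label object] + [Label object]
  take object:  [object] + [object]
MRO: Button Frame Scrollable TextBox Panel Canvas Focusable Label object
speak is defined in: Focusable, Panel. First along the MRO is Panel.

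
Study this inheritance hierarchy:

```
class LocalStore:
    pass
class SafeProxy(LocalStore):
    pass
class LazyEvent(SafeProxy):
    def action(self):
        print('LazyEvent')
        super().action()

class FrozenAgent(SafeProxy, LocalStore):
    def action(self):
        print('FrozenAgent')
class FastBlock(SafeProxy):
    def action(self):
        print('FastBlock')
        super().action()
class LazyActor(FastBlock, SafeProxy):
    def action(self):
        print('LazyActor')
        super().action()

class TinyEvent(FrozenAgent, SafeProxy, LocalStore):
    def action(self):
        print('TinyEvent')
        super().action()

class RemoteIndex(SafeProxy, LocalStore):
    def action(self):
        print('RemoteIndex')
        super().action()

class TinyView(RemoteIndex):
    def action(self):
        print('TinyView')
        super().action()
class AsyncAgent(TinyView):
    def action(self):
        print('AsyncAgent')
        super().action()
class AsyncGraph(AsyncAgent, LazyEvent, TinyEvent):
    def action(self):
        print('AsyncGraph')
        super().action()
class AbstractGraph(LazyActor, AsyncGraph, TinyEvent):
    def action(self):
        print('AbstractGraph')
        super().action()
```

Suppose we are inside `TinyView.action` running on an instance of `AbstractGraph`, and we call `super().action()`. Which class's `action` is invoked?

L[AbstractGraph] = AbstractGraph + merge(L[LazyActor], L[AsyncGraph], L[TinyEvent], [LazyActor AsyncGraph TinyEvent])
  take LazyActor:  [LazyActor FastBlock SafeProxy LocalStore object] + [AsyncGraph AsyncAgent TinyView RemoteIndex LazyEvent TinyEvent FrozenAgent SafeProxy LocalStore object] + [TinyEvent FrozenAgent SafeProxy LocalStore object] + [LazyActor AsyncGraph TinyEvent]
  take FastBlock:  [FastBlock SafeProxy LocalStore object] + [AsyncGraph AsyncAgent TinyView RemoteIndex LazyEvent TinyEvent FrozenAgent SafeProxy LocalStore object] + [TinyEvent FrozenAgent SafeProxy LocalStore object] + [AsyncGraph TinyEvent]
  take AsyncGraph:  [SafeProxy LocalStore object] + [AsyncGraph AsyncAgent TinyView RemoteIndex LazyEvent TinyEvent FrozenAgent SafeProxy LocalStore object] + [TinyEvent FrozenAgent SafeProxy LocalStore object] + [AsyncGraph TinyEvent]
  take AsyncAgent:  [SafeProxy LocalStore object] + [AsyncAgent TinyView RemoteIndex LazyEvent TinyEvent FrozenAgent SafeProxy LocalStore object] + [TinyEvent FrozenAgent SafeProxy LocalStore object] + [TinyEvent]
  take TinyView:  [SafeProxy LocalStore object] + [TinyView RemoteIndex LazyEvent TinyEvent FrozenAgent SafeProxy LocalStore object] + [TinyEvent FrozenAgent SafeProxy LocalStore object] + [TinyEvent]
  take RemoteIndex:  [SafeProxy LocalStore object] + [RemoteIndex LazyEvent TinyEvent FrozenAgent SafeProxy LocalStore object] + [TinyEvent FrozenAgent SafeProxy LocalStore object] + [TinyEvent]
  take LazyEvent:  [SafeProxy LocalStore object] + [LazyEvent TinyEvent FrozenAgent SafeProxy LocalStore object] + [TinyEvent FrozenAgent SafeProxy LocalStore object] + [TinyEvent]
  take TinyEvent:  [SafeProxy LocalStore object] + [TinyEvent FrozenAgent SafeProxy LocalStore object] + [TinyEvent FrozenAgent SafeProxy LocalStore object] + [TinyEvent]
  take FrozenAgent:  [SafeProxy LocalStore object] + [FrozenAgent SafeProxy LocalStore object] + [FrozenAgent SafeProxy LocalStore object]
  take SafeProxy:  [SafeProxy LocalStore object] + [SafeProxy LocalStore object] + [SafeProxy LocalStore object]
  take LocalStore:  [LocalStore object] + [LocalStore object] + [LocalStore object]
  take object:  [object] + [object] + [object]
MRO: AbstractGraph LazyActor FastBlock AsyncGraph AsyncAgent TinyView RemoteIndex LazyEvent TinyEvent FrozenAgent SafeProxy LocalStore object
super() in TinyView.action on a AbstractGraph instance goes to the class after TinyView in AbstractGraph's MRO: RemoteIndex.

RemoteIndex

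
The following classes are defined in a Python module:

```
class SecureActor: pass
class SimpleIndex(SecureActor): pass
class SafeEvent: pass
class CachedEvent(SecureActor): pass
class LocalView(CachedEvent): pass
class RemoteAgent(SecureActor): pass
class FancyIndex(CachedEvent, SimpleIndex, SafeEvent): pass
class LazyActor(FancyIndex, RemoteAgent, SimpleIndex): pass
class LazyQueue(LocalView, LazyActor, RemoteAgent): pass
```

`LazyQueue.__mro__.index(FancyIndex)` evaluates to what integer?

L[LazyQueue] = LazyQueue + merge(L[LocalView], L[LazyActor], L[RemoteAgent], [LocalView LazyActor RemoteAgent])
  take LocalView:  [LocalView CachedEvent SecureActor object] + [LazyActor FancyIndex CachedEvent RemoteAgent SimpleIndex SecureActor SafeEvent object] + [RemoteAgent SecureActor object] + [LocalView LazyActor RemoteAgent]
  take LazyActor:  [CachedEvent SecureActor object] + [LazyActor FancyIndex CachedEvent RemoteAgent SimpleIndex SecureActor SafeEvent object] + [RemoteAgent SecureActor object] + [LazyActor RemoteAgent]
  take FancyIndex:  [CachedEvent SecureActor object] + [FancyIndex CachedEvent RemoteAgent SimpleIndex SecureActor SafeEvent object] + [RemoteAgent SecureActor object] + [RemoteAgent]
  take CachedEvent:  [CachedEvent SecureActor object] + [CachedEvent RemoteAgent SimpleIndex SecureActor SafeEvent object] + [RemoteAgent SecureActor object] + [RemoteAgent]
  take RemoteAgent:  [SecureActor object] + [RemoteAgent SimpleIndex SecureActor SafeEvent object] + [RemoteAgent SecureActor object] + [RemoteAgent]
  take SimpleIndex:  [SecureActor object] + [SimpleIndex SecureActor SafeEvent object] + [SecureActor object]
  take SecureActor:  [SecureActor object] + [SecureActor SafeEvent object] + [SecureActor object]
  take SafeEvent:  [object] + [SafeEvent object] + [object]
  take object:  [object] + [object] + [object]
MRO: LazyQueue LocalView LazyActor FancyIndex CachedEvent RemoteAgent SimpleIndex SecureActor SafeEvent object
FancyIndex sits at index 3.

3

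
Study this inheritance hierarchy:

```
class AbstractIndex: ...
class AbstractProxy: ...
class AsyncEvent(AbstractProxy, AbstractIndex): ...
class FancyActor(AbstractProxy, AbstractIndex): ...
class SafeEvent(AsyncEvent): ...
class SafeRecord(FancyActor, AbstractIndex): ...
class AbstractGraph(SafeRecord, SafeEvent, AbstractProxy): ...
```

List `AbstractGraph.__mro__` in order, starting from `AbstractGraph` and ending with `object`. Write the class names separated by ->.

AbstractGraph -> SafeRecord -> FancyActor -> SafeEvent -> AsyncEvent -> AbstractProxy -> AbstractIndex -> object

L[AbstractGraph] = AbstractGraph + merge(L[SafeRecord], L[SafeEvent], L[AbstractProxy], [SafeRecord SafeEvent AbstractProxy])
  take SafeRecord:  [SafeRecord FancyActor AbstractProxy AbstractIndex object] + [SafeEvent AsyncEvent AbstractProxy AbstractIndex object] + [AbstractProxy object] + [SafeRecord SafeEvent AbstractProxy]
  take FancyActor:  [FancyActor AbstractProxy AbstractIndex object] + [SafeEvent AsyncEvent AbstractProxy AbstractIndex object] + [AbstractProxy object] + [SafeEvent AbstractProxy]
  take SafeEvent:  [AbstractProxy AbstractIndex object] + [SafeEvent AsyncEvent AbstractProxy AbstractIndex object] + [AbstractProxy object] + [SafeEvent AbstractProxy]
  take AsyncEvent:  [AbstractProxy AbstractIndex object] + [AsyncEvent AbstractProxy AbstractIndex object] + [AbstractProxy object] + [AbstractProxy]
  take AbstractProxy:  [AbstractProxy AbstractIndex object] + [AbstractProxy AbstractIndex object] + [AbstractProxy object] + [AbstractProxy]
  take AbstractIndex:  [AbstractIndex object] + [AbstractIndex object] + [object]
  take object:  [object] + [object] + [object]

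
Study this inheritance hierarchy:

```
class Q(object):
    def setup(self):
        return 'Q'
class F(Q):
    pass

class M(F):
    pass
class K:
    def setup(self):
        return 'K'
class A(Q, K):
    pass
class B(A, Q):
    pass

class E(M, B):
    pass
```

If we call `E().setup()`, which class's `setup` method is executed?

L[E] = E + merge(L[M], L[B], [M B])
  take M:  [M F Q object] + [B A Q K object] + [M B]
  take F:  [F Q object] + [B A Q K object] + [B]
  take B:  [Q object] + [B A Q K object] + [B]
  take A:  [Q object] + [A Q K object]
  take Q:  [Q object] + [Q K object]
  take K:  [object] + [K object]
  take object:  [object] + [object]
MRO: E M F B A Q K object
setup is defined in: K, Q. First along the MRO is Q.

Q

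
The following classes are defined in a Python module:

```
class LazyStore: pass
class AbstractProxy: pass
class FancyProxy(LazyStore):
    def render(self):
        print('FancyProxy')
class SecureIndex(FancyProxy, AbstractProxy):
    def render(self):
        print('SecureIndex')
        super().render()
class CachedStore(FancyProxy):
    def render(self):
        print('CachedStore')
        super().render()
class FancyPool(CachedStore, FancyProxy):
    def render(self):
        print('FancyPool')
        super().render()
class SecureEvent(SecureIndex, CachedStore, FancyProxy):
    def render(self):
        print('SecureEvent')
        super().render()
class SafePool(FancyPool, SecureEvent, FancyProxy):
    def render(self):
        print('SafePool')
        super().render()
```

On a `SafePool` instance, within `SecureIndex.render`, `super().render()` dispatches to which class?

L[SafePool] = SafePool + merge(L[FancyPool], L[SecureEvent], L[FancyProxy], [FancyPool SecureEvent FancyProxy])
  take FancyPool:  [FancyPool CachedStore FancyProxy LazyStore object] + [SecureEvent SecureIndex CachedStore FancyProxy LazyStore AbstractProxy object] + [FancyProxy LazyStore object] + [FancyPool SecureEvent FancyProxy]
  take SecureEvent:  [CachedStore FancyProxy LazyStore object] + [SecureEvent SecureIndex CachedStore FancyProxy LazyStore AbstractProxy object] + [FancyProxy LazyStore object] + [SecureEvent FancyProxy]
  take SecureIndex:  [CachedStore FancyProxy LazyStore object] + [SecureIndex CachedStore FancyProxy LazyStore AbstractProxy object] + [FancyProxy LazyStore object] + [FancyProxy]
  take CachedStore:  [CachedStore FancyProxy LazyStore object] + [CachedStore FancyProxy LazyStore AbstractProxy object] + [FancyProxy LazyStore object] + [FancyProxy]
  take FancyProxy:  [FancyProxy LazyStore object] + [FancyProxy LazyStore AbstractProxy object] + [FancyProxy LazyStore object] + [FancyProxy]
  take LazyStore:  [LazyStore object] + [LazyStore AbstractProxy object] + [LazyStore object]
  take AbstractProxy:  [object] + [AbstractProxy object] + [object]
  take object:  [object] + [object] + [object]
MRO: SafePool FancyPool SecureEvent SecureIndex CachedStore FancyProxy LazyStore AbstractProxy object
super() in SecureIndex.render on a SafePool instance goes to the class after SecureIndex in SafePool's MRO: CachedStore.

CachedStore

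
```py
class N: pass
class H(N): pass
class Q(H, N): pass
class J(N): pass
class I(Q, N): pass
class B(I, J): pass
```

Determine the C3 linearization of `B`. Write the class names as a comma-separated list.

L[B] = B + merge(L[I], L[J], [I J])
  take I:  [I Q H N object] + [J N object] + [I J]
  take Q:  [Q H N object] + [J N object] + [J]
  take H:  [H N object] + [J N object] + [J]
  take J:  [N object] + [J N object] + [J]
  take N:  [N object] + [N object]
  take object:  [object] + [object]

B, I, Q, H, J, N, object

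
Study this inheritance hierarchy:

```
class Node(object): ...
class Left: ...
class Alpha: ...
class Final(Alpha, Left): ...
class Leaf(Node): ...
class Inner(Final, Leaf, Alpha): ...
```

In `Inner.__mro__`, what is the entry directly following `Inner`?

Final

L[Inner] = Inner + merge(L[Final], L[Leaf], L[Alpha], [Final Leaf Alpha])
  take Final:  [Final Alpha Left object] + [Leaf Node object] + [Alpha object] + [Final Leaf Alpha]
  take Leaf:  [Alpha Left object] + [Leaf Node object] + [Alpha object] + [Leaf Alpha]
  take Alpha:  [Alpha Left object] + [Node object] + [Alpha object] + [Alpha]
  take Left:  [Left object] + [Node object] + [object]
  take Node:  [object] + [Node object] + [object]
  take object:  [object] + [object] + [object]
MRO: Inner Final Leaf Alpha Left Node object
Inner is at position 0; next is Final.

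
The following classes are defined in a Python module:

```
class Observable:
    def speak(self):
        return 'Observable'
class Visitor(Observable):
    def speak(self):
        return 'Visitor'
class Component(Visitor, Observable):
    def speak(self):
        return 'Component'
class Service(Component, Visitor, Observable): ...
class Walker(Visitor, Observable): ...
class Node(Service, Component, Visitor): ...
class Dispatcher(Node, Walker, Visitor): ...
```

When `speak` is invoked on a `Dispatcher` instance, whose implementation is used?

Component

L[Dispatcher] = Dispatcher + merge(L[Node], L[Walker], L[Visitor], [Node Walker Visitor])
  take Node:  [Node Service Component Visitor Observable object] + [Walker Visitor Observable object] + [Visitor Observable object] + [Node Walker Visitor]
  take Service:  [Service Component Visitor Observable object] + [Walker Visitor Observable object] + [Visitor Observable object] + [Walker Visitor]
  take Component:  [Component Visitor Observable object] + [Walker Visitor Observable object] + [Visitor Observable object] + [Walker Visitor]
  take Walker:  [Visitor Observable object] + [Walker Visitor Observable object] + [Visitor Observable object] + [Walker Visitor]
  take Visitor:  [Visitor Observable object] + [Visitor Observable object] + [Visitor Observable object] + [Visitor]
  take Observable:  [Observable object] + [Observable object] + [Observable object]
  take object:  [object] + [object] + [object]
MRO: Dispatcher Node Service Component Walker Visitor Observable object
speak is defined in: Component, Observable, Visitor. First along the MRO is Component.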